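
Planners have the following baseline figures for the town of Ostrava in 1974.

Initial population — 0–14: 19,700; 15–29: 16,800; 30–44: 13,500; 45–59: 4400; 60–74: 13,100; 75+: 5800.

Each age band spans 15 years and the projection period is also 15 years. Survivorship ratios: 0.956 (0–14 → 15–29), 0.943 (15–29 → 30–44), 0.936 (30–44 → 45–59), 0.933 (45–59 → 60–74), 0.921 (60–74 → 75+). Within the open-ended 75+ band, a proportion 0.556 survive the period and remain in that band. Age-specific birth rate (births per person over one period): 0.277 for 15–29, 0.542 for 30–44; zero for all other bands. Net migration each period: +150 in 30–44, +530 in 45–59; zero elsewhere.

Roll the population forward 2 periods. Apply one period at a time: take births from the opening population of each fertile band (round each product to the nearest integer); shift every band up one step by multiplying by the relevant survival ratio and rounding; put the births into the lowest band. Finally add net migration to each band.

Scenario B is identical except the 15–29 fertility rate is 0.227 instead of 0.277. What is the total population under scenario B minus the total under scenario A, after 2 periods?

-1745

Numbering the bands 1..6 from youngest to oldest:
Period 1.
Births: 16800 × 0.277 = 4654 ; 13500 × 0.542 = 7317 ⇒ total 11971
Band 2: 19700 × 0.956 = 18833
Band 3: 16800 × 0.943 = 15842
Band 4: 13500 × 0.936 = 12636
Band 5: 4400 × 0.933 = 4105
Band 6: 13100 × 0.921 + 5800 × 0.556 = 12065 + 3225 = 15290
Net migration: Band 3 + 150 → 15992; Band 4 + 530 → 13166
End of period: [11971, 18833, 15992, 13166, 4105, 15290]
Period 2.
Births: 18833 × 0.277 = 5217 ; 15992 × 0.542 = 8668 ⇒ total 13885
Band 2: 11971 × 0.956 = 11444
Band 3: 18833 × 0.943 = 17760
Band 4: 15992 × 0.936 = 14969
Band 5: 13166 × 0.933 = 12284
Band 6: 4105 × 0.921 + 15290 × 0.556 = 3781 + 8501 = 12282
Net migration: Band 3 + 150 → 17910; Band 4 + 530 → 15499
End of period: [13885, 11444, 17910, 15499, 12284, 12282]
Scenario A total after 2 periods: 83304
Scenario B projection —
Period 1.
Births: 16800 × 0.227 = 3814 ; 13500 × 0.542 = 7317 ⇒ total 11131
Band 2: 19700 × 0.956 = 18833
Band 3: 16800 × 0.943 = 15842
Band 4: 13500 × 0.936 = 12636
Band 5: 4400 × 0.933 = 4105
Band 6: 13100 × 0.921 + 5800 × 0.556 = 12065 + 3225 = 15290
Net migration: Band 3 + 150 → 15992; Band 4 + 530 → 13166
End of period: [11131, 18833, 15992, 13166, 4105, 15290]
Period 2.
Births: 18833 × 0.227 = 4275 ; 15992 × 0.542 = 8668 ⇒ total 12943
Band 2: 11131 × 0.956 = 10641
Band 3: 18833 × 0.943 = 17760
Band 4: 15992 × 0.936 = 14969
Band 5: 13166 × 0.933 = 12284
Band 6: 4105 × 0.921 + 15290 × 0.556 = 3781 + 8501 = 12282
Net migration: Band 3 + 150 → 17910; Band 4 + 530 → 15499
End of period: [12943, 10641, 17910, 15499, 12284, 12282]
Scenario B total after 2 periods: 81559
Difference B − A = 81559 − 83304 = -1745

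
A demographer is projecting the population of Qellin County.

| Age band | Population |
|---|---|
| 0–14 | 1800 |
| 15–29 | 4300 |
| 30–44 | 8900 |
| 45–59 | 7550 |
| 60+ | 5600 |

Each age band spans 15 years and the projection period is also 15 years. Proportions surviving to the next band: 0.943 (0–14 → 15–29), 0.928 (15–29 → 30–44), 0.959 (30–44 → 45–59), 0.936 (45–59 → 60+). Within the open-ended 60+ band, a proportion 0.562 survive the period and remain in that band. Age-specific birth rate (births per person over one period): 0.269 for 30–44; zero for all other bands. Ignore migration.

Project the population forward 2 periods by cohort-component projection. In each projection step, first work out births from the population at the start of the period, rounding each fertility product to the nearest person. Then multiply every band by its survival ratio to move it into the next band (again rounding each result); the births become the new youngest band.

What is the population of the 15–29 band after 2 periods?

2258

Let group 1 be 0–14 through group 5 = 60+.
— Period 1 —
Births: 8900 × 0.269 = 2394
Group 2: 1800 × 0.943 = 1697
Group 3: 4300 × 0.928 = 3990
Group 4: 8900 × 0.959 = 8535
Group 5: 7550 × 0.936 + 5600 × 0.562 = 7067 + 3147 = 10214
End of period: [2394, 1697, 3990, 8535, 10214]
— Period 2 —
Births: 3990 × 0.269 = 1073
Group 2: 2394 × 0.943 = 2258
Group 3: 1697 × 0.928 = 1575
Group 4: 3990 × 0.959 = 3826
Group 5: 8535 × 0.936 + 10214 × 0.562 = 7989 + 5740 = 13729
End of period: [1073, 2258, 1575, 3826, 13729]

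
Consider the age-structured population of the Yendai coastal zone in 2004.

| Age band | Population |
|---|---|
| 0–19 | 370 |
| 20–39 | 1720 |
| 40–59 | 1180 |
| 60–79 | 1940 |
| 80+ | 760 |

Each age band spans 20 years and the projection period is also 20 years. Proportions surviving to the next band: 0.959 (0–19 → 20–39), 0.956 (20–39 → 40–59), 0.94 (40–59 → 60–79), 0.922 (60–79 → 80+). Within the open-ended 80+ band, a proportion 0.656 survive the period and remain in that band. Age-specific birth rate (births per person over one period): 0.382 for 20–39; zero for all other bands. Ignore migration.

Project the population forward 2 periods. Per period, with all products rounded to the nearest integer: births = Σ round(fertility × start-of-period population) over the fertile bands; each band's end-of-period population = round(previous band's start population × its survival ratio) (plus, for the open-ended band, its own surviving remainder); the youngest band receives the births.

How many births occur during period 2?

Let group 1 be 0–19 through group 5 = 80+.
Period 1:
Births: 1720 × 0.382 = 657
Group 2: 370 × 0.959 = 355
Group 3: 1720 × 0.956 = 1644
Group 4: 1180 × 0.94 = 1109
Group 5: 1940 × 0.922 + 760 × 0.656 = 1789 + 499 = 2288
→ [657, 355, 1644, 1109, 2288]
Period 2:
Births: 355 × 0.382 = 136
Group 2: 657 × 0.959 = 630
Group 3: 355 × 0.956 = 339
Group 4: 1644 × 0.94 = 1545
Group 5: 1109 × 0.922 + 2288 × 0.656 = 1022 + 1501 = 2523
→ [136, 630, 339, 1545, 2523]

136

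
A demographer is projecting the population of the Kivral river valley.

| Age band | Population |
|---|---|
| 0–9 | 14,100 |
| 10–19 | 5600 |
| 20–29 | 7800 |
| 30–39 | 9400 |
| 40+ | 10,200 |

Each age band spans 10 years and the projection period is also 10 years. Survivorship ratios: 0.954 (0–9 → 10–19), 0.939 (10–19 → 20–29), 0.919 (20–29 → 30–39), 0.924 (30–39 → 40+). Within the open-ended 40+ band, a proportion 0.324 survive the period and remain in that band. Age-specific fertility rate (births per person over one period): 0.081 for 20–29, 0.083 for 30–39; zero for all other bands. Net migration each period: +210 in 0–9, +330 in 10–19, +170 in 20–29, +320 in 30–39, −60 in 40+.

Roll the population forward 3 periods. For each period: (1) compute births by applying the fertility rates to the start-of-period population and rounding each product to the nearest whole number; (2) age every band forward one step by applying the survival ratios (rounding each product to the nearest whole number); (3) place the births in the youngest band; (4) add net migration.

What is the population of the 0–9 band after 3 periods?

1713

Call the groups 1 to 5, youngest first.
— Period 1 —
Births: 7800 × 0.081 = 632 ; 9400 × 0.083 = 780 ⇒ total 1412
Group 2: 14100 × 0.954 = 13451
Group 3: 5600 × 0.939 = 5258
Group 4: 7800 × 0.919 = 7168
Group 5: 9400 × 0.924 + 10200 × 0.324 = 8686 + 3305 = 11991
Net migration: Group 1 + 210 → 1622; Group 2 + 330 → 13781; Group 3 + 170 → 5428; Group 4 + 320 → 7488; Group 5 − 60 → 11931
End of period: [1622, 13781, 5428, 7488, 11931]
— Period 2 —
Births: 5428 × 0.081 = 440 ; 7488 × 0.083 = 622 ⇒ total 1062
Group 2: 1622 × 0.954 = 1547
Group 3: 13781 × 0.939 = 12940
Group 4: 5428 × 0.919 = 4988
Group 5: 7488 × 0.924 + 11931 × 0.324 = 6919 + 3866 = 10785
Net migration: Group 1 + 210 → 1272; Group 2 + 330 → 1877; Group 3 + 170 → 13110; Group 4 + 320 → 5308; Group 5 − 60 → 10725
End of period: [1272, 1877, 13110, 5308, 10725]
— Period 3 —
Births: 13110 × 0.081 = 1062 ; 5308 × 0.083 = 441 ⇒ total 1503
Group 2: 1272 × 0.954 = 1213
Group 3: 1877 × 0.939 = 1763
Group 4: 13110 × 0.919 = 12048
Group 5: 5308 × 0.924 + 10725 × 0.324 = 4905 + 3475 = 8380
Net migration: Group 1 + 210 → 1713; Group 2 + 330 → 1543; Group 3 + 170 → 1933; Group 4 + 320 → 12368; Group 5 − 60 → 8320
End of period: [1713, 1543, 1933, 12368, 8320]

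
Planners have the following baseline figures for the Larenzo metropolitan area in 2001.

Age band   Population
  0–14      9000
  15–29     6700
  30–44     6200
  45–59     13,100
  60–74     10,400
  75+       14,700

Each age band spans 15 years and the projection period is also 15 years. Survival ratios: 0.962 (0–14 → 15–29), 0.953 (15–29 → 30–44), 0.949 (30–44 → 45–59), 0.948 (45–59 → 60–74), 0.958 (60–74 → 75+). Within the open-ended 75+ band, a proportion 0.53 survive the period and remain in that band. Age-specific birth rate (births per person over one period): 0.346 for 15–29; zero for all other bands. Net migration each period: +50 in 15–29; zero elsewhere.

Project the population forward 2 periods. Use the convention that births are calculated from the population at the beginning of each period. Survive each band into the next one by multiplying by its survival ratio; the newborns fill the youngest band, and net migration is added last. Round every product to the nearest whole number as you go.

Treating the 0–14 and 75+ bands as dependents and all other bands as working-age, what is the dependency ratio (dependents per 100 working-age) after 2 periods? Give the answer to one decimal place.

109.5

Let band 1 be 0–14 through band 6 = 75+.
[period 1]
Births: 6700 × 0.346 = 2318
Band 2: 9000 × 0.962 = 8658
Band 3: 6700 × 0.953 = 6385
Band 4: 6200 × 0.949 = 5884
Band 5: 13100 × 0.948 = 12419
Band 6: 10400 × 0.958 + 14700 × 0.53 = 9963 + 7791 = 17754
Net migration: Band 2 + 50 → 8708
→ [2318, 8708, 6385, 5884, 12419, 17754]
[period 2]
Births: 8708 × 0.346 = 3013
Band 2: 2318 × 0.962 = 2230
Band 3: 8708 × 0.953 = 8299
Band 4: 6385 × 0.949 = 6059
Band 5: 5884 × 0.948 = 5578
Band 6: 12419 × 0.958 + 17754 × 0.53 = 11897 + 9410 = 21307
Net migration: Band 2 + 50 → 2280
→ [3013, 2280, 8299, 6059, 5578, 21307]
Dependents (band 0–14 + band 75+) = 3013 + 21307 = 24320; working-age = 22216; ratio = 24320/22216 × 100 = 109.5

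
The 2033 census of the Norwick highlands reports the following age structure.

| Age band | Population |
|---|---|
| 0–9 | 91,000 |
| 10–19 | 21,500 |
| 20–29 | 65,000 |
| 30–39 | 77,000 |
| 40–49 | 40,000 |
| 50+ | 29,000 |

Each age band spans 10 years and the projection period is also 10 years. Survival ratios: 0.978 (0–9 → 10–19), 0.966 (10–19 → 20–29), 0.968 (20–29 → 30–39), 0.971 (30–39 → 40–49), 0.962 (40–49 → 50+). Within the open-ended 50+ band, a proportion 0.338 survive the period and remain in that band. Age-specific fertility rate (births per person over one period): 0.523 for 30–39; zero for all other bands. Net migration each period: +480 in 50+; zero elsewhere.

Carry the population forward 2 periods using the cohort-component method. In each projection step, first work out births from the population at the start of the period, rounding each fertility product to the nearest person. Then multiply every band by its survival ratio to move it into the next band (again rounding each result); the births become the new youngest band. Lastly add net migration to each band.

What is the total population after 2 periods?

Period 1:
Births: 77000 × 0.523 = 40271
10–19: 91000 × 0.978 = 88998
20–29: 21500 × 0.966 = 20769
30–39: 65000 × 0.968 = 62920
40–49: 77000 × 0.971 = 74767
50+: 40000 × 0.962 + 29000 × 0.338 = 38480 + 9802 = 48282
Net migration: 50+ + 480 → 48762
Population now: 0–9=40271, 10–19=88998, 20–29=20769, 30–39=62920, 40–49=74767, 50+=48762
Period 2:
Births: 62920 × 0.523 = 32907
10–19: 40271 × 0.978 = 39385
20–29: 88998 × 0.966 = 85972
30–39: 20769 × 0.968 = 20104
40–49: 62920 × 0.971 = 61095
50+: 74767 × 0.962 + 48762 × 0.338 = 71926 + 16482 = 88408
Net migration: 50+ + 480 → 88888
Population now: 0–9=32907, 10–19=39385, 20–29=85972, 30–39=20104, 40–49=61095, 50+=88888
Total after period 2: 32907 + 39385 + 85972 + 20104 + 61095 + 88888 = 328351

328351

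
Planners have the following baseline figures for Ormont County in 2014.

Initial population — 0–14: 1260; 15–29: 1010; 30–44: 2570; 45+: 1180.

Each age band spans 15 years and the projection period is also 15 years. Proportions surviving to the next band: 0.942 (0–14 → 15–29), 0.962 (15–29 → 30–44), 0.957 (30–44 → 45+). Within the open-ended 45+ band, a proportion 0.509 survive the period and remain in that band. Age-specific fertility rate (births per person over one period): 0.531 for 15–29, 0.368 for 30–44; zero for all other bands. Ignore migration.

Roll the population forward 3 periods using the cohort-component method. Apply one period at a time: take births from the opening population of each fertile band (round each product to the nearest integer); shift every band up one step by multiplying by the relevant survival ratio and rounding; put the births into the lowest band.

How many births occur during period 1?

1482

Period 1:
Births: 1010 * 0.531 = 536 ; 2570 * 0.368 = 946 — total 1482
15–29: 1260 * 0.942 = 1187
30–44: 1010 * 0.962 = 972
45+: 2570 * 0.957 + 1180 * 0.509 = 2459 + 601 = 3060
Population now: 0–14=1482, 15–29=1187, 30–44=972, 45+=3060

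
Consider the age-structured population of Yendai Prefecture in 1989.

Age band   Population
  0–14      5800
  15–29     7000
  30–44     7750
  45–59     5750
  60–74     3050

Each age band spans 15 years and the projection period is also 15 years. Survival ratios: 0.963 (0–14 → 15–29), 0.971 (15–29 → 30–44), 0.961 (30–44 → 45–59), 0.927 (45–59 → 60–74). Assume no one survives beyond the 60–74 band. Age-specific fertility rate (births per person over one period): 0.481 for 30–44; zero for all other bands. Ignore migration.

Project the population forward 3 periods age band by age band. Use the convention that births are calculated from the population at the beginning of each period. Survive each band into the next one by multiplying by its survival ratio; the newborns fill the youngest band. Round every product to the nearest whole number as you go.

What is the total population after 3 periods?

20509

Numbering the groups 1..5 from youngest to oldest:
After projecting period 1:
Births: 7750 × 0.481 = 3728
Group 2: 5800 × 0.963 = 5585
Group 3: 7000 × 0.971 = 6797
Group 4: 7750 × 0.961 = 7448
Group 5: 5750 × 0.927 = 5330
Population now: 0–14=3728, 15–29=5585, 30–44=6797, 45–59=7448, 60–74=5330
After projecting period 2:
Births: 6797 × 0.481 = 3269
Group 2: 3728 × 0.963 = 3590
Group 3: 5585 × 0.971 = 5423
Group 4: 6797 × 0.961 = 6532
Group 5: 7448 × 0.927 = 6904
Population now: 0–14=3269, 15–29=3590, 30–44=5423, 45–59=6532, 60–74=6904
After projecting period 3:
Births: 5423 × 0.481 = 2608
Group 2: 3269 × 0.963 = 3148
Group 3: 3590 × 0.971 = 3486
Group 4: 5423 × 0.961 = 5212
Group 5: 6532 × 0.927 = 6055
Population now: 0–14=2608, 15–29=3148, 30–44=3486, 45–59=5212, 60–74=6055
Total after period 3: 2608 + 3148 + 3486 + 5212 + 6055 = 20509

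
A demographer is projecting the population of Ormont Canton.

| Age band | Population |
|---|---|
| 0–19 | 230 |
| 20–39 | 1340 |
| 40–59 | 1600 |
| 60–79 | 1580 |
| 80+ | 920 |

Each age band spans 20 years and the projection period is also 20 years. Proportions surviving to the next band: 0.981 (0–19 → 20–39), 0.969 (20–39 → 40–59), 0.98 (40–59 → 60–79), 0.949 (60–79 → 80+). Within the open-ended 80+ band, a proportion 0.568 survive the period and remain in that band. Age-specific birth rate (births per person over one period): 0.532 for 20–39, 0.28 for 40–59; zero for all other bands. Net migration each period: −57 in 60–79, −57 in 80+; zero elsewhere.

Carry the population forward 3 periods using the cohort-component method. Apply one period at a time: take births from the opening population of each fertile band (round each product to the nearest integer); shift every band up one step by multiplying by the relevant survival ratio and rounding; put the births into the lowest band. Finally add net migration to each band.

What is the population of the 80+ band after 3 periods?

2512

— Period 1 —
Births: 1340 × 0.532 = 713  |  1600 × 0.28 = 448 → 1161
20–39: 230 × 0.981 = 226
40–59: 1340 × 0.969 = 1298
60–79: 1600 × 0.98 = 1568
80+: 1580 × 0.949 + 920 × 0.568 = 1499 + 523 = 2022
Net migration: 60–79 − 57 → 1511; 80+ − 57 → 1965
End of period: [1161, 226, 1298, 1511, 1965]
— Period 2 —
Births: 226 × 0.532 = 120  |  1298 × 0.28 = 363 → 483
20–39: 1161 × 0.981 = 1139
40–59: 226 × 0.969 = 219
60–79: 1298 × 0.98 = 1272
80+: 1511 × 0.949 + 1965 × 0.568 = 1434 + 1116 = 2550
Net migration: 60–79 − 57 → 1215; 80+ − 57 → 2493
End of period: [483, 1139, 219, 1215, 2493]
— Period 3 —
Births: 1139 × 0.532 = 606  |  219 × 0.28 = 61 → 667
20–39: 483 × 0.981 = 474
40–59: 1139 × 0.969 = 1104
60–79: 219 × 0.98 = 215
80+: 1215 × 0.949 + 2493 × 0.568 = 1153 + 1416 = 2569
Net migration: 60–79 − 57 → 158; 80+ − 57 → 2512
End of period: [667, 474, 1104, 158, 2512]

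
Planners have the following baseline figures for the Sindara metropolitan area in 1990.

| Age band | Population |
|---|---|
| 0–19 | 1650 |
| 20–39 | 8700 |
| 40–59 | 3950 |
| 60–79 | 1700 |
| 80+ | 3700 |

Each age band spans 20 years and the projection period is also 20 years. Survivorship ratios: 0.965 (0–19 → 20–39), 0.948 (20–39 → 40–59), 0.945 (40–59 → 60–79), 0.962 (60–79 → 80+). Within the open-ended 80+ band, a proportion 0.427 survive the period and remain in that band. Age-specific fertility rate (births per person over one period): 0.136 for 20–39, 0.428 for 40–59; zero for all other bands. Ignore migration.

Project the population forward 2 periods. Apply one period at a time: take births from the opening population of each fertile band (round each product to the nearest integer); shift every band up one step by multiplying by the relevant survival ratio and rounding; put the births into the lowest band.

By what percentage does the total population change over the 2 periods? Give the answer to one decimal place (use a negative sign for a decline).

Call the bands 1 to 5, youngest first.
Period 1.
Births: 8700 × 0.136 = 1183, 3950 × 0.428 = 1691 ⇒ total 2874
Band 2: 1650 × 0.965 = 1592
Band 3: 8700 × 0.948 = 8248
Band 4: 3950 × 0.945 = 3733
Band 5: 1700 × 0.962 + 3700 × 0.427 = 1635 + 1580 = 3215
→ [2874, 1592, 8248, 3733, 3215]
Period 2.
Births: 1592 × 0.136 = 217, 8248 × 0.428 = 3530 ⇒ total 3747
Band 2: 2874 × 0.965 = 2773
Band 3: 1592 × 0.948 = 1509
Band 4: 8248 × 0.945 = 7794
Band 5: 3733 × 0.962 + 3215 × 0.427 = 3591 + 1373 = 4964
→ [3747, 2773, 1509, 7794, 4964]
Total: 19700 → 20787; change = 1087; percentage change = 5.5%

5.5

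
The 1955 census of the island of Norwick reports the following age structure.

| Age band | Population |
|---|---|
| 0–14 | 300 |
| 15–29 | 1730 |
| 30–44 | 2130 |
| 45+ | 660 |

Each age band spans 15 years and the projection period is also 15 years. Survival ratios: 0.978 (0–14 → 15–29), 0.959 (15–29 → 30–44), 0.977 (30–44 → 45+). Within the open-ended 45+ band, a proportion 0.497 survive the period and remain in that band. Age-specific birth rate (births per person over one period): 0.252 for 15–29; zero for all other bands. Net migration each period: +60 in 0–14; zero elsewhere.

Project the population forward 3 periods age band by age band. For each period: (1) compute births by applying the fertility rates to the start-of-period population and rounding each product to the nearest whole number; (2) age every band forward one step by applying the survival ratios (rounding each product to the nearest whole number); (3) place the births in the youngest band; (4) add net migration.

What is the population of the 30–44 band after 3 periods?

(Groups numbered youngest = 1 to oldest = 4.)
[period 1]
Births: 1730 × 0.252 = 436
Group 2: 300 × 0.978 = 293
Group 3: 1730 × 0.959 = 1659
Group 4: 2130 × 0.977 + 660 × 0.497 = 2081 + 328 = 2409
Net migration: Group 1 + 60 → 496
→ [496, 293, 1659, 2409]
[period 2]
Births: 293 × 0.252 = 74
Group 2: 496 × 0.978 = 485
Group 3: 293 × 0.959 = 281
Group 4: 1659 × 0.977 + 2409 × 0.497 = 1621 + 1197 = 2818
Net migration: Group 1 + 60 → 134
→ [134, 485, 281, 2818]
[period 3]
Births: 485 × 0.252 = 122
Group 2: 134 × 0.978 = 131
Group 3: 485 × 0.959 = 465
Group 4: 281 × 0.977 + 2818 × 0.497 = 275 + 1401 = 1676
Net migration: Group 1 + 60 → 182
→ [182, 131, 465, 1676]

465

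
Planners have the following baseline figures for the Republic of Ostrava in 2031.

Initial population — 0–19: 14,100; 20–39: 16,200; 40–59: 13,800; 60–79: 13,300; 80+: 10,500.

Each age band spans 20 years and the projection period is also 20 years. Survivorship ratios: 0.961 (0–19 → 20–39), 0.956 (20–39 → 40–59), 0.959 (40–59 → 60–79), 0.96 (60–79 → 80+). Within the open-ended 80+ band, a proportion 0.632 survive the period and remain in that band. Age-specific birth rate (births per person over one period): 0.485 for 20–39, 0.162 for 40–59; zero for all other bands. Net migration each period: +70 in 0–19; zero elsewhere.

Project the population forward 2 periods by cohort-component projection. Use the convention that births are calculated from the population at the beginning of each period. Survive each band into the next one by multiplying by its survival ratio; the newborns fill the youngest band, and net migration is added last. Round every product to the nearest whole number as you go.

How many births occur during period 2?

Let group 1 be 0–19 through group 5 = 80+.
Period 1:
Births: 16200 × 0.485 = 7857  |  13800 × 0.162 = 2236 → total 10093
Group 2: 14100 × 0.961 = 13550
Group 3: 16200 × 0.956 = 15487
Group 4: 13800 × 0.959 = 13234
Group 5: 13300 × 0.96 + 10500 × 0.632 = 12768 + 6636 = 19404
Net migration: Group 1 + 70 → 10163
Giving 10163 / 13550 / 15487 / 13234 / 19404.
Period 2:
Births: 13550 × 0.485 = 6572  |  15487 × 0.162 = 2509 → total 9081
Group 2: 10163 × 0.961 = 9767
Group 3: 13550 × 0.956 = 12954
Group 4: 15487 × 0.959 = 14852
Group 5: 13234 × 0.96 + 19404 × 0.632 = 12705 + 12263 = 24968
Net migration: Group 1 + 70 → 9151
Giving 9151 / 9767 / 12954 / 14852 / 24968.

9081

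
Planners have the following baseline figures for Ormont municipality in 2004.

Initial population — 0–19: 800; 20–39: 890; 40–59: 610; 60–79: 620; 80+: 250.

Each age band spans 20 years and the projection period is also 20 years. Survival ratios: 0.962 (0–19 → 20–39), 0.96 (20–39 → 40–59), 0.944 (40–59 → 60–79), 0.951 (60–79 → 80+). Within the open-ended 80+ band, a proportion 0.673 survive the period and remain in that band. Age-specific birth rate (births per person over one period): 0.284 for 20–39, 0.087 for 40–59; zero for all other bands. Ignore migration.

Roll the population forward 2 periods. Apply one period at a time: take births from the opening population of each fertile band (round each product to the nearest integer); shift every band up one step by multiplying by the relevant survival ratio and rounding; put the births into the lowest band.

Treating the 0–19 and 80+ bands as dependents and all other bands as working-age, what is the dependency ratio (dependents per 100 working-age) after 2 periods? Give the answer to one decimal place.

Period 1.
Births: 890 × 0.284 = 253, 610 × 0.087 = 53 ⇒ total 306
20–39: 800 × 0.962 = 770
40–59: 890 × 0.96 = 854
60–79: 610 × 0.944 = 576
80+: 620 × 0.951 + 250 × 0.673 = 590 + 168 = 758
Giving 306 / 770 / 854 / 576 / 758.
Period 2.
Births: 770 × 0.284 = 219, 854 × 0.087 = 74 ⇒ total 293
20–39: 306 × 0.962 = 294
40–59: 770 × 0.96 = 739
60–79: 854 × 0.944 = 806
80+: 576 × 0.951 + 758 × 0.673 = 548 + 510 = 1058
Giving 293 / 294 / 739 / 806 / 1058.
Dependents (band 0–19 + band 80+) = 293 + 1058 = 1351; working-age = 1839; ratio = 1351/1839 × 100 = 73.5

73.5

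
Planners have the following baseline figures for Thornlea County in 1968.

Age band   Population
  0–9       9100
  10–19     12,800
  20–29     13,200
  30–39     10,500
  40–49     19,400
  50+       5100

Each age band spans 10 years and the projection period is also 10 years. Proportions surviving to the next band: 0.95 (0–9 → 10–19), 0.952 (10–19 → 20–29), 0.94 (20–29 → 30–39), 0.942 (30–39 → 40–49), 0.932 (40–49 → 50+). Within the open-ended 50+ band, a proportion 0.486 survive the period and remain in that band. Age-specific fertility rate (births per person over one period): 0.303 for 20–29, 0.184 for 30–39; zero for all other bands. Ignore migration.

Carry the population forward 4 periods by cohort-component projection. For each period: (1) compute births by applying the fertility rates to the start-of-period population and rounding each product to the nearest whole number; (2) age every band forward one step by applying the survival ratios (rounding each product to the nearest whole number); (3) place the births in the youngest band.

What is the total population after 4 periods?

Let group 1 be 0–9 through group 6 = 50+.
Period 1:
Births: 13200 × 0.303 = 4000  |  10500 × 0.184 = 1932 → 5932
Group 2: 9100 × 0.95 = 8645
Group 3: 12800 × 0.952 = 12186
Group 4: 13200 × 0.94 = 12408
Group 5: 10500 × 0.942 = 9891
Group 6: 19400 × 0.932 + 5100 × 0.486 = 18081 + 2479 = 20560
Population now: 0–9=5932, 10–19=8645, 20–29=12186, 30–39=12408, 40–49=9891, 50+=20560
Period 2:
Births: 12186 × 0.303 = 3692  |  12408 × 0.184 = 2283 → 5975
Group 2: 5932 × 0.95 = 5635
Group 3: 8645 × 0.952 = 8230
Group 4: 12186 × 0.94 = 11455
Group 5: 12408 × 0.942 = 11688
Group 6: 9891 × 0.932 + 20560 × 0.486 = 9218 + 9992 = 19210
Population now: 0–9=5975, 10–19=5635, 20–29=8230, 30–39=11455, 40–49=11688, 50+=19210
Period 3:
Births: 8230 × 0.303 = 2494  |  11455 × 0.184 = 2108 → 4602
Group 2: 5975 × 0.95 = 5676
Group 3: 5635 × 0.952 = 5365
Group 4: 8230 × 0.94 = 7736
Group 5: 11455 × 0.942 = 10791
Group 6: 11688 × 0.932 + 19210 × 0.486 = 10893 + 9336 = 20229
Population now: 0–9=4602, 10–19=5676, 20–29=5365, 30–39=7736, 40–49=10791, 50+=20229
Period 4:
Births: 5365 × 0.303 = 1626  |  7736 × 0.184 = 1423 → 3049
Group 2: 4602 × 0.95 = 4372
Group 3: 5676 × 0.952 = 5404
Group 4: 5365 × 0.94 = 5043
Group 5: 7736 × 0.942 = 7287
Group 6: 10791 × 0.932 + 20229 × 0.486 = 10057 + 9831 = 19888
Population now: 0–9=3049, 10–19=4372, 20–29=5404, 30–39=5043, 40–49=7287, 50+=19888
Total after period 4: 3049 + 4372 + 5404 + 5043 + 7287 + 19888 = 45043

45043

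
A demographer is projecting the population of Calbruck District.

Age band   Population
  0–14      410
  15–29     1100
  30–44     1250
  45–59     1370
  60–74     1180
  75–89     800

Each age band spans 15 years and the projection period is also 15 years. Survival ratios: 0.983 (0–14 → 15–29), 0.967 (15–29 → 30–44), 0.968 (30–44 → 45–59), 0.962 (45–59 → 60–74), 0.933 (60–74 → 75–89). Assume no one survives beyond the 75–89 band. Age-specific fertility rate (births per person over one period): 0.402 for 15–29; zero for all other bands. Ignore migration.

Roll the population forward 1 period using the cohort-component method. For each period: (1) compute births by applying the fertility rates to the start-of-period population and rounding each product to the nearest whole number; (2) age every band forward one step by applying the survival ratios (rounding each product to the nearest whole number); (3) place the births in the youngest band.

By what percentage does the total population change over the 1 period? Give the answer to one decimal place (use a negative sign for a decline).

After projecting period 1:
Births: 1100 × 0.402 = 442
15–29: 410 × 0.983 = 403
30–44: 1100 × 0.967 = 1064
45–59: 1250 × 0.968 = 1210
60–74: 1370 × 0.962 = 1318
75–89: 1180 × 0.933 = 1101
End of period: [442, 403, 1064, 1210, 1318, 1101]
Total: 6110 → 5538; change = -572; percentage change = -9.4%

-9.4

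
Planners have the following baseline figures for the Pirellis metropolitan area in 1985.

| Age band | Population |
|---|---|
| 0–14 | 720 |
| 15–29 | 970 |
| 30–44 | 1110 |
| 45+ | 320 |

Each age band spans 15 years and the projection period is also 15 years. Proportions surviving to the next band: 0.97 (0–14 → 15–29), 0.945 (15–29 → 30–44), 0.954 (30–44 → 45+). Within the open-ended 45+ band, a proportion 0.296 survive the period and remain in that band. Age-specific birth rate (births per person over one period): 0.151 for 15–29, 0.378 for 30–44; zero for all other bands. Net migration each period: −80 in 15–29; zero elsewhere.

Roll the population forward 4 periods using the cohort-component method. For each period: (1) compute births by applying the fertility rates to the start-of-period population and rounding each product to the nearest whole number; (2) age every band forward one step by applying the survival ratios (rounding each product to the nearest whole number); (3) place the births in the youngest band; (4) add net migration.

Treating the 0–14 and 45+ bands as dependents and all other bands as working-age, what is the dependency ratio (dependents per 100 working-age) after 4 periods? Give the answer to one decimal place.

171.9

(Groups numbered youngest = 1 to oldest = 4.)
Period 1.
Births: 970 × 0.151 = 146  |  1110 × 0.378 = 420 → total 566
Group 2: 720 × 0.97 = 698
Group 3: 970 × 0.945 = 917
Group 4: 1110 × 0.954 + 320 × 0.296 = 1059 + 95 = 1154
Net migration: Group 2 − 80 → 618
End of period: [566, 618, 917, 1154]
Period 2.
Births: 618 × 0.151 = 93  |  917 × 0.378 = 347 → total 440
Group 2: 566 × 0.97 = 549
Group 3: 618 × 0.945 = 584
Group 4: 917 × 0.954 + 1154 × 0.296 = 875 + 342 = 1217
Net migration: Group 2 − 80 → 469
End of period: [440, 469, 584, 1217]
Period 3.
Births: 469 × 0.151 = 71  |  584 × 0.378 = 221 → total 292
Group 2: 440 × 0.97 = 427
Group 3: 469 × 0.945 = 443
Group 4: 584 × 0.954 + 1217 × 0.296 = 557 + 360 = 917
Net migration: Group 2 − 80 → 347
End of period: [292, 347, 443, 917]
Period 4.
Births: 347 × 0.151 = 52  |  443 × 0.378 = 167 → total 219
Group 2: 292 × 0.97 = 283
Group 3: 347 × 0.945 = 328
Group 4: 443 × 0.954 + 917 × 0.296 = 423 + 271 = 694
Net migration: Group 2 − 80 → 203
End of period: [219, 203, 328, 694]
Dependents (band 0–14 + band 45+) = 219 + 694 = 913; working-age = 531; ratio = 913/531 × 100 = 171.9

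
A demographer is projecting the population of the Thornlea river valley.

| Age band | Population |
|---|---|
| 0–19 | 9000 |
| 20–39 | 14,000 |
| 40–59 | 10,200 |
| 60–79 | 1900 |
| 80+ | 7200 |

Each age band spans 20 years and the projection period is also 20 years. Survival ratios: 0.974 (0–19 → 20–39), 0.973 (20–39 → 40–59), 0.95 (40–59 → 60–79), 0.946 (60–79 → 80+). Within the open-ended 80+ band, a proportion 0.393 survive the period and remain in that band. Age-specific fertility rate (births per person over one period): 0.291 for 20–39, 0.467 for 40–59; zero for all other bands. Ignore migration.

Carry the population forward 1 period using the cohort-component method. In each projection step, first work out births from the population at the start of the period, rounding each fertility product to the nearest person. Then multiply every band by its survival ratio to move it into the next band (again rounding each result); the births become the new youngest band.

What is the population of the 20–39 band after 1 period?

(Groups numbered youngest = 1 to oldest = 5.)
Period 1.
Births: 14000 × 0.291 = 4074  |  10200 × 0.467 = 4763 — total 8837
Group 2: 9000 × 0.974 = 8766
Group 3: 14000 × 0.973 = 13622
Group 4: 10200 × 0.95 = 9690
Group 5: 1900 × 0.946 + 7200 × 0.393 = 1797 + 2830 = 4627
Giving 8837 / 8766 / 13622 / 9690 / 4627.

8766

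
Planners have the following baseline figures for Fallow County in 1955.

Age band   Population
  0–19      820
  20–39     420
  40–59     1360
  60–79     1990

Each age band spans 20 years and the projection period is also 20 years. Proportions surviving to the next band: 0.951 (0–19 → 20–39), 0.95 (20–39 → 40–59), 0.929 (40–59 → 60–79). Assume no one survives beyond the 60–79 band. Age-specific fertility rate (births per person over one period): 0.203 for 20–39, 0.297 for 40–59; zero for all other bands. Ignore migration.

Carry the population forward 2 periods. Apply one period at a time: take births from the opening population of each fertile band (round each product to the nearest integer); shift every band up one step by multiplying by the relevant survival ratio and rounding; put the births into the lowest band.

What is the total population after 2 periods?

Numbering the bands 1..4 from youngest to oldest:
[period 1]
Births: 420 × 0.203 = 85 ; 1360 × 0.297 = 404 → total 489
Band 2: 820 × 0.951 = 780
Band 3: 420 × 0.95 = 399
Band 4: 1360 × 0.929 = 1263
End of period: [489, 780, 399, 1263]
[period 2]
Births: 780 × 0.203 = 158 ; 399 × 0.297 = 119 → total 277
Band 2: 489 × 0.951 = 465
Band 3: 780 × 0.95 = 741
Band 4: 399 × 0.929 = 371
End of period: [277, 465, 741, 371]
Total after period 2: 277 + 465 + 741 + 371 = 1854

1854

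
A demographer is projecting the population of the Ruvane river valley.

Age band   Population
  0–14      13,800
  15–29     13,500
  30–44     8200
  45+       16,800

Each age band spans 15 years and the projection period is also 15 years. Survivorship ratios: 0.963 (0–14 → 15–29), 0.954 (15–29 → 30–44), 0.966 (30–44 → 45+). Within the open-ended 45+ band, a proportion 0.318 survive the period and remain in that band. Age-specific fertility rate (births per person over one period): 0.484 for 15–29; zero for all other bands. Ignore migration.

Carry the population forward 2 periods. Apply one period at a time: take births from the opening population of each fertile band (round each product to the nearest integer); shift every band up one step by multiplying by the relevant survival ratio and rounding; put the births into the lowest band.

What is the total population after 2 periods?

(Bands numbered youngest = 1 to oldest = 4.)
[period 1]
Births: 13500 * 0.484 = 6534
Band 2: 13800 * 0.963 = 13289
Band 3: 13500 * 0.954 = 12879
Band 4: 8200 * 0.966 + 16800 * 0.318 = 7921 + 5342 = 13263
End of period: [6534, 13289, 12879, 13263]
[period 2]
Births: 13289 * 0.484 = 6432
Band 2: 6534 * 0.963 = 6292
Band 3: 13289 * 0.954 = 12678
Band 4: 12879 * 0.966 + 13263 * 0.318 = 12441 + 4218 = 16659
End of period: [6432, 6292, 12678, 16659]
Total after period 2: 6432 + 6292 + 12678 + 16659 = 42061

42061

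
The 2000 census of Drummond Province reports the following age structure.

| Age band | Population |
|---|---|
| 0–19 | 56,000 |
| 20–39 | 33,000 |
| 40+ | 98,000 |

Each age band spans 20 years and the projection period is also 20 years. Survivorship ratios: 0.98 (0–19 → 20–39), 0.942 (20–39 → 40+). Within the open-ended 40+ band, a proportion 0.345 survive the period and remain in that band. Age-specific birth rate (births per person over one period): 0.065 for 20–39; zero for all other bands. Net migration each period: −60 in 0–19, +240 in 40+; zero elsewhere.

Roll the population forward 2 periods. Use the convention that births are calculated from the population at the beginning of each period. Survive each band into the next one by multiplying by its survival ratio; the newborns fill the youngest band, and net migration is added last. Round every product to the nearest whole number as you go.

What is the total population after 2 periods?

79959

Period 1:
Births: 33000 * 0.065 = 2145
20–39: 56000 * 0.98 = 54880
40+: 33000 * 0.942 + 98000 * 0.345 = 31086 + 33810 = 64896
Net migration: 0–19 − 60 → 2085; 40+ + 240 → 65136
Giving 2085 / 54880 / 65136.
Period 2:
Births: 54880 * 0.065 = 3567
20–39: 2085 * 0.98 = 2043
40+: 54880 * 0.942 + 65136 * 0.345 = 51697 + 22472 = 74169
Net migration: 0–19 − 60 → 3507; 40+ + 240 → 74409
Giving 3507 / 2043 / 74409.
Total after period 2: 3507 + 2043 + 74409 = 79959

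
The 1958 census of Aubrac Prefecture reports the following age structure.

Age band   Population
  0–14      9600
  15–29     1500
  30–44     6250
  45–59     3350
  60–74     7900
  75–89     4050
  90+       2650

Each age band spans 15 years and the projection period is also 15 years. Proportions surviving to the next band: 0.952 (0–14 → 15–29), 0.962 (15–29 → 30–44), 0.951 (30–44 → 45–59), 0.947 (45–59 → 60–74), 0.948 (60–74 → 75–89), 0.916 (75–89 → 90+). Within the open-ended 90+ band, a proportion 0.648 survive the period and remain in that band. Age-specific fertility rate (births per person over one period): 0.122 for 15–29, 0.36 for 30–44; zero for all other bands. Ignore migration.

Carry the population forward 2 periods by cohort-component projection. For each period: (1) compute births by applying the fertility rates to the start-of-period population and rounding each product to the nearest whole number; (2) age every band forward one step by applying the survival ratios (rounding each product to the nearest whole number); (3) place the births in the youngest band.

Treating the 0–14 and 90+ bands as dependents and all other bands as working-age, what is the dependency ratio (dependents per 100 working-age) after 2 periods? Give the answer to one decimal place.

56.9

Call the groups 1 to 7, youngest first.
Period 1:
Births: 1500 × 0.122 = 183, 6250 × 0.36 = 2250 ⇒ total 2433
Group 2: 9600 × 0.952 = 9139
Group 3: 1500 × 0.962 = 1443
Group 4: 6250 × 0.951 = 5944
Group 5: 3350 × 0.947 = 3172
Group 6: 7900 × 0.948 = 7489
Group 7: 4050 × 0.916 + 2650 × 0.648 = 3710 + 1717 = 5427
Population now: 0–14=2433, 15–29=9139, 30–44=1443, 45–59=5944, 60–74=3172, 75–89=7489, 90+=5427
Period 2:
Births: 9139 × 0.122 = 1115, 1443 × 0.36 = 519 ⇒ total 1634
Group 2: 2433 × 0.952 = 2316
Group 3: 9139 × 0.962 = 8792
Group 4: 1443 × 0.951 = 1372
Group 5: 5944 × 0.947 = 5629
Group 6: 3172 × 0.948 = 3007
Group 7: 7489 × 0.916 + 5427 × 0.648 = 6860 + 3517 = 10377
Population now: 0–14=1634, 15–29=2316, 30–44=8792, 45–59=1372, 60–74=5629, 75–89=3007, 90+=10377
Dependents (band 0–14 + band 90+) = 1634 + 10377 = 12011; working-age = 21116; ratio = 12011/21116 × 100 = 56.9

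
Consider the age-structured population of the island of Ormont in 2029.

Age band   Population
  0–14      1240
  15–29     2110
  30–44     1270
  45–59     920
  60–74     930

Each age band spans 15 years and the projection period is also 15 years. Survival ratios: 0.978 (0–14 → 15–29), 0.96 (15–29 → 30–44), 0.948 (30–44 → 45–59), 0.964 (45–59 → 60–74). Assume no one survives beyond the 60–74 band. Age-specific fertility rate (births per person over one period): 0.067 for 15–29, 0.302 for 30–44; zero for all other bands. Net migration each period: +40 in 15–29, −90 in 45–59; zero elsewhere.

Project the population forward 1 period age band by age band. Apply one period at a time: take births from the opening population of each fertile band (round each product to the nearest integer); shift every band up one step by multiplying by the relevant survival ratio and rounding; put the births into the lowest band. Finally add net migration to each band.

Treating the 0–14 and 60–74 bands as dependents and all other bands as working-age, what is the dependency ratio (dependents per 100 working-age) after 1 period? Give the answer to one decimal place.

Call the bands 1 to 5, youngest first.
Period 1:
Births: 2110 × 0.067 = 141  |  1270 × 0.302 = 384 — total 525
Band 2: 1240 × 0.978 = 1213
Band 3: 2110 × 0.96 = 2026
Band 4: 1270 × 0.948 = 1204
Band 5: 920 × 0.964 = 887
Net migration: Band 2 + 40 → 1253; Band 4 − 90 → 1114
→ [525, 1253, 2026, 1114, 887]
Dependents (band 0–14 + band 60–74) = 525 + 887 = 1412; working-age = 4393; ratio = 1412/4393 × 100 = 32.1

32.1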